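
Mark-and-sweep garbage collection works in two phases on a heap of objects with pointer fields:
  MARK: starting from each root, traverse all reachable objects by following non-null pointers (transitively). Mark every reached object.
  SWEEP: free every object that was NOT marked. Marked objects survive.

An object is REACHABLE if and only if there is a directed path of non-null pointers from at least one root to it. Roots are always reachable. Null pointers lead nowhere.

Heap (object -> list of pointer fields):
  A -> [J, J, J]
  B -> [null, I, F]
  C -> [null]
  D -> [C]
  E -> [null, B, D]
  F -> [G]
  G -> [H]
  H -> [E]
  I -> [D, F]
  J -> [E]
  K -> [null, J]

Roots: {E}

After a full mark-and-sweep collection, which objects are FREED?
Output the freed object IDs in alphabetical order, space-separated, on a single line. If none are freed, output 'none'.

Roots: E
Mark E: refs=null B D, marked=E
Mark B: refs=null I F, marked=B E
Mark D: refs=C, marked=B D E
Mark I: refs=D F, marked=B D E I
Mark F: refs=G, marked=B D E F I
Mark C: refs=null, marked=B C D E F I
Mark G: refs=H, marked=B C D E F G I
Mark H: refs=E, marked=B C D E F G H I
Unmarked (collected): A J K

Answer: A J K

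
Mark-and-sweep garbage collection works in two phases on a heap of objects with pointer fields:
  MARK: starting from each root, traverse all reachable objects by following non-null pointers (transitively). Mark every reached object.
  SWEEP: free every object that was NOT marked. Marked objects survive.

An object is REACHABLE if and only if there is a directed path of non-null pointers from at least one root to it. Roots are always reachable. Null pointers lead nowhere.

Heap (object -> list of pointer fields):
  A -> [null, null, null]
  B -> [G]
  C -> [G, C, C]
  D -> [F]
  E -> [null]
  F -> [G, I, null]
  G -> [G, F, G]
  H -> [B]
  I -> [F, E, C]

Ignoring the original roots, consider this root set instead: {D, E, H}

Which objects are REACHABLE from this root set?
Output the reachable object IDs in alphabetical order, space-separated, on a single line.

Roots: D E H
Mark D: refs=F, marked=D
Mark E: refs=null, marked=D E
Mark H: refs=B, marked=D E H
Mark F: refs=G I null, marked=D E F H
Mark B: refs=G, marked=B D E F H
Mark G: refs=G F G, marked=B D E F G H
Mark I: refs=F E C, marked=B D E F G H I
Mark C: refs=G C C, marked=B C D E F G H I
Unmarked (collected): A

Answer: B C D E F G H I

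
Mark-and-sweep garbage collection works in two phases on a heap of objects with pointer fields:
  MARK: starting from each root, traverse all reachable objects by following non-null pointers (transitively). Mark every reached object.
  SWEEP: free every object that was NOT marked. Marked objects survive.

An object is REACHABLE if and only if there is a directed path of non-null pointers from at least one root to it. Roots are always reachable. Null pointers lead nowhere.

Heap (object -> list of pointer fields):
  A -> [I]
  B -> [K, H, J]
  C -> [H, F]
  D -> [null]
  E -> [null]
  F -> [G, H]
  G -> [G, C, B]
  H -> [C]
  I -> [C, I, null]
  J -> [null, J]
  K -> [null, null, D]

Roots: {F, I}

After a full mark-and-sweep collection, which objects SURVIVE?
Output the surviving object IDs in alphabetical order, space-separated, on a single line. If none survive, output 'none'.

Roots: F I
Mark F: refs=G H, marked=F
Mark I: refs=C I null, marked=F I
Mark G: refs=G C B, marked=F G I
Mark H: refs=C, marked=F G H I
Mark C: refs=H F, marked=C F G H I
Mark B: refs=K H J, marked=B C F G H I
Mark K: refs=null null D, marked=B C F G H I K
Mark J: refs=null J, marked=B C F G H I J K
Mark D: refs=null, marked=B C D F G H I J K
Unmarked (collected): A E

Answer: B C D F G H I J K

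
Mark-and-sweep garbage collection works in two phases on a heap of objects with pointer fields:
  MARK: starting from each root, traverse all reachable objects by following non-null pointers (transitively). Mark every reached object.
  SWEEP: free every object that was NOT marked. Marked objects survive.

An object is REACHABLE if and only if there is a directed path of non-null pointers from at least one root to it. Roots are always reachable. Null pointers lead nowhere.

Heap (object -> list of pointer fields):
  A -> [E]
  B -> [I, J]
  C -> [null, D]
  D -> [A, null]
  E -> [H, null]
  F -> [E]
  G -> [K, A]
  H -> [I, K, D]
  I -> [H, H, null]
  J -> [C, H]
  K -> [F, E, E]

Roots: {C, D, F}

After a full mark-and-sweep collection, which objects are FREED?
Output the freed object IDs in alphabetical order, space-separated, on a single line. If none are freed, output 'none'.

Answer: B G J

Derivation:
Roots: C D F
Mark C: refs=null D, marked=C
Mark D: refs=A null, marked=C D
Mark F: refs=E, marked=C D F
Mark A: refs=E, marked=A C D F
Mark E: refs=H null, marked=A C D E F
Mark H: refs=I K D, marked=A C D E F H
Mark I: refs=H H null, marked=A C D E F H I
Mark K: refs=F E E, marked=A C D E F H I K
Unmarked (collected): B G J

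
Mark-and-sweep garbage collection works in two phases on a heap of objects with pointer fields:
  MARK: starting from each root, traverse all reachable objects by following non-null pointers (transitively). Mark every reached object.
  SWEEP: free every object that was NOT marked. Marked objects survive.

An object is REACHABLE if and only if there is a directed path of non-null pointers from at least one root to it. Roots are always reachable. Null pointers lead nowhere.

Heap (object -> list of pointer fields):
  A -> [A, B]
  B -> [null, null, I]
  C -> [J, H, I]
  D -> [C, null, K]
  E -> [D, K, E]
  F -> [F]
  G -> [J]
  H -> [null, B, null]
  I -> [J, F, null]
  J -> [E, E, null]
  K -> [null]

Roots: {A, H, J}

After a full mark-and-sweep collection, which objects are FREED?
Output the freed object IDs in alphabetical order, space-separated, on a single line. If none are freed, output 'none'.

Roots: A H J
Mark A: refs=A B, marked=A
Mark H: refs=null B null, marked=A H
Mark J: refs=E E null, marked=A H J
Mark B: refs=null null I, marked=A B H J
Mark E: refs=D K E, marked=A B E H J
Mark I: refs=J F null, marked=A B E H I J
Mark D: refs=C null K, marked=A B D E H I J
Mark K: refs=null, marked=A B D E H I J K
Mark F: refs=F, marked=A B D E F H I J K
Mark C: refs=J H I, marked=A B C D E F H I J K
Unmarked (collected): G

Answer: G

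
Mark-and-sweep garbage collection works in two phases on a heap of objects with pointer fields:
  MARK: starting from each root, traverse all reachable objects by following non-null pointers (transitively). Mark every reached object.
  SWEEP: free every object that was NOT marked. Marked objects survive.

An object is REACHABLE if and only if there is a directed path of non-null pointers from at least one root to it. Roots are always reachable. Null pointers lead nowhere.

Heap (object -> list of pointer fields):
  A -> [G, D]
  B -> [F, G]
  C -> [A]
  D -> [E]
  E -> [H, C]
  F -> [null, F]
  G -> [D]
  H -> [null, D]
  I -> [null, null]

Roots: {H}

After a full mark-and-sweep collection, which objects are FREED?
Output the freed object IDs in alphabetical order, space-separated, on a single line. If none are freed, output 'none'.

Answer: B F I

Derivation:
Roots: H
Mark H: refs=null D, marked=H
Mark D: refs=E, marked=D H
Mark E: refs=H C, marked=D E H
Mark C: refs=A, marked=C D E H
Mark A: refs=G D, marked=A C D E H
Mark G: refs=D, marked=A C D E G H
Unmarked (collected): B F I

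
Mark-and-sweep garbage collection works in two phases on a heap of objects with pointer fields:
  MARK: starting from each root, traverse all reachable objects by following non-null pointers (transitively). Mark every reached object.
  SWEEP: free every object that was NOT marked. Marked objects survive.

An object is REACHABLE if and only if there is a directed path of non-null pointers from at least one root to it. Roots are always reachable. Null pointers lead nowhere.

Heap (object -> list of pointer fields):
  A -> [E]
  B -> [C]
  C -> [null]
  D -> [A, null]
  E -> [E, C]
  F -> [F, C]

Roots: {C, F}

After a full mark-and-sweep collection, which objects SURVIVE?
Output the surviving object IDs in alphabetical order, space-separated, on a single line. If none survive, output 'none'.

Roots: C F
Mark C: refs=null, marked=C
Mark F: refs=F C, marked=C F
Unmarked (collected): A B D E

Answer: C F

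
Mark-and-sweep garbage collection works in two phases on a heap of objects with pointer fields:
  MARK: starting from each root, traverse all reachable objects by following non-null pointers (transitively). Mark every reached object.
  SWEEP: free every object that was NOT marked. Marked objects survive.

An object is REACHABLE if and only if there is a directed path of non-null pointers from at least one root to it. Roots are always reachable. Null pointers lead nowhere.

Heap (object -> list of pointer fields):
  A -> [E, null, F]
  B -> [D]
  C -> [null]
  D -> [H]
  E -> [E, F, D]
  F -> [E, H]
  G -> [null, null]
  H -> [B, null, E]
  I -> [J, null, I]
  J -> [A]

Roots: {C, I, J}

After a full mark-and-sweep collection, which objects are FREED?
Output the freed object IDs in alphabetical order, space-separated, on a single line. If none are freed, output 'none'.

Answer: G

Derivation:
Roots: C I J
Mark C: refs=null, marked=C
Mark I: refs=J null I, marked=C I
Mark J: refs=A, marked=C I J
Mark A: refs=E null F, marked=A C I J
Mark E: refs=E F D, marked=A C E I J
Mark F: refs=E H, marked=A C E F I J
Mark D: refs=H, marked=A C D E F I J
Mark H: refs=B null E, marked=A C D E F H I J
Mark B: refs=D, marked=A B C D E F H I J
Unmarked (collected): G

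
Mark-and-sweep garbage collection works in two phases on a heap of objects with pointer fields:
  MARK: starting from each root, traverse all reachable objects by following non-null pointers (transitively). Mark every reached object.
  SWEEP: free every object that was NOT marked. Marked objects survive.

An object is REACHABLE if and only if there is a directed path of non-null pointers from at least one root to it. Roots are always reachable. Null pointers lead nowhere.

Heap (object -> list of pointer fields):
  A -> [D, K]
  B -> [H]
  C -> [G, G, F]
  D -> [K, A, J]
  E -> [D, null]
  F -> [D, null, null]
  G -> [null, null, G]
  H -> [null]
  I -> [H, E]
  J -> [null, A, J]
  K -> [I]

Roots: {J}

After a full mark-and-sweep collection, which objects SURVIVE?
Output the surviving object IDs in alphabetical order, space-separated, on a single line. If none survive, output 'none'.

Answer: A D E H I J K

Derivation:
Roots: J
Mark J: refs=null A J, marked=J
Mark A: refs=D K, marked=A J
Mark D: refs=K A J, marked=A D J
Mark K: refs=I, marked=A D J K
Mark I: refs=H E, marked=A D I J K
Mark H: refs=null, marked=A D H I J K
Mark E: refs=D null, marked=A D E H I J K
Unmarked (collected): B C F G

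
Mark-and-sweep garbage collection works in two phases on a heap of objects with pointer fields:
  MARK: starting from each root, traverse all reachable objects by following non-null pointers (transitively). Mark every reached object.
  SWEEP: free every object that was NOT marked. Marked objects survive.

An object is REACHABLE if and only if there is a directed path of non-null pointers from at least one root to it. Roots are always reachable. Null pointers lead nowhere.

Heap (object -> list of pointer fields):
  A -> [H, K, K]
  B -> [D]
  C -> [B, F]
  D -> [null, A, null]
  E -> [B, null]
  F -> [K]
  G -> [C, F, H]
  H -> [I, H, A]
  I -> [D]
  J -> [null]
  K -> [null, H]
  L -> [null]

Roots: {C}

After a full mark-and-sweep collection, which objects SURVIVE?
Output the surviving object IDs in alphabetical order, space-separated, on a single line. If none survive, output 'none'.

Answer: A B C D F H I K

Derivation:
Roots: C
Mark C: refs=B F, marked=C
Mark B: refs=D, marked=B C
Mark F: refs=K, marked=B C F
Mark D: refs=null A null, marked=B C D F
Mark K: refs=null H, marked=B C D F K
Mark A: refs=H K K, marked=A B C D F K
Mark H: refs=I H A, marked=A B C D F H K
Mark I: refs=D, marked=A B C D F H I K
Unmarked (collected): E G J L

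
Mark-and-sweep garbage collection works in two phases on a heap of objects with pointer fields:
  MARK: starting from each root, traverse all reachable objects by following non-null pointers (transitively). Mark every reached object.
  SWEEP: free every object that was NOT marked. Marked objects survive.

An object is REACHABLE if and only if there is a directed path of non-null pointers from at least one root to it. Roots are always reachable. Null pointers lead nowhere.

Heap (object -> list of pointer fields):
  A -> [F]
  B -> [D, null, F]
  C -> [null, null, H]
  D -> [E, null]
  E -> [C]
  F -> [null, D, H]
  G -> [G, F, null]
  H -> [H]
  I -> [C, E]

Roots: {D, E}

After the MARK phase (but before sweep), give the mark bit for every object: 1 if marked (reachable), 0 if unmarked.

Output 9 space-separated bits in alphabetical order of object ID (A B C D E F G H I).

Roots: D E
Mark D: refs=E null, marked=D
Mark E: refs=C, marked=D E
Mark C: refs=null null H, marked=C D E
Mark H: refs=H, marked=C D E H
Unmarked (collected): A B F G I

Answer: 0 0 1 1 1 0 0 1 0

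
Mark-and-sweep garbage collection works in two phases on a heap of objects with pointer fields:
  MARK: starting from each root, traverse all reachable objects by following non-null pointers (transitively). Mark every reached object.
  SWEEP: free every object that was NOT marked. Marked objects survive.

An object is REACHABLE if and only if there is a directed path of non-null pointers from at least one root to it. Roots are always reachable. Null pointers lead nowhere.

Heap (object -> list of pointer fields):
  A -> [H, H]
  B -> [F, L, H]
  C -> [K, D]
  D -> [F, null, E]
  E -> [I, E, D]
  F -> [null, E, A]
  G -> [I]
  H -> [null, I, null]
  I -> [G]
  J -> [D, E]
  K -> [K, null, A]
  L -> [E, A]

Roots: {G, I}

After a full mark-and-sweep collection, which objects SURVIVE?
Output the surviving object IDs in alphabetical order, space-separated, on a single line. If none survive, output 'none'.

Answer: G I

Derivation:
Roots: G I
Mark G: refs=I, marked=G
Mark I: refs=G, marked=G I
Unmarked (collected): A B C D E F H J K L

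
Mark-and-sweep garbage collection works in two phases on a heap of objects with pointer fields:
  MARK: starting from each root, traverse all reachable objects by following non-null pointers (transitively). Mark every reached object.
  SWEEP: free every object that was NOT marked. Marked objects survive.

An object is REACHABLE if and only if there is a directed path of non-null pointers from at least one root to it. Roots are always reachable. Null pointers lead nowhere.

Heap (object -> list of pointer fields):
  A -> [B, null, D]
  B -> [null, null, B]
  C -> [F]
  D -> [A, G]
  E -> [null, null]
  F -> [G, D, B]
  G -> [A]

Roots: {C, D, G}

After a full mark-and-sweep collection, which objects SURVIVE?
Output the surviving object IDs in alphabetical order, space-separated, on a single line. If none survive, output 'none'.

Roots: C D G
Mark C: refs=F, marked=C
Mark D: refs=A G, marked=C D
Mark G: refs=A, marked=C D G
Mark F: refs=G D B, marked=C D F G
Mark A: refs=B null D, marked=A C D F G
Mark B: refs=null null B, marked=A B C D F G
Unmarked (collected): E

Answer: A B C D F G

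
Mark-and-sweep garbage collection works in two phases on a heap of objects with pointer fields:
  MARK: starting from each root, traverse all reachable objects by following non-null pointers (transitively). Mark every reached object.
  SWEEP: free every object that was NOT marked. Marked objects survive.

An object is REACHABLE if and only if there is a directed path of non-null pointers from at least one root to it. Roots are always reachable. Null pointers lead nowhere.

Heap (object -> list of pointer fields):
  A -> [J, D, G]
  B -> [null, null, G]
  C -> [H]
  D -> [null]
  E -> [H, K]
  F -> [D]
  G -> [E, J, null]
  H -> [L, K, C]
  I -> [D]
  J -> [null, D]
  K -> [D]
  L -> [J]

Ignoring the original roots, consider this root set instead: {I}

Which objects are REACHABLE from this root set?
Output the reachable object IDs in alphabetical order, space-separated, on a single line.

Answer: D I

Derivation:
Roots: I
Mark I: refs=D, marked=I
Mark D: refs=null, marked=D I
Unmarked (collected): A B C E F G H J K L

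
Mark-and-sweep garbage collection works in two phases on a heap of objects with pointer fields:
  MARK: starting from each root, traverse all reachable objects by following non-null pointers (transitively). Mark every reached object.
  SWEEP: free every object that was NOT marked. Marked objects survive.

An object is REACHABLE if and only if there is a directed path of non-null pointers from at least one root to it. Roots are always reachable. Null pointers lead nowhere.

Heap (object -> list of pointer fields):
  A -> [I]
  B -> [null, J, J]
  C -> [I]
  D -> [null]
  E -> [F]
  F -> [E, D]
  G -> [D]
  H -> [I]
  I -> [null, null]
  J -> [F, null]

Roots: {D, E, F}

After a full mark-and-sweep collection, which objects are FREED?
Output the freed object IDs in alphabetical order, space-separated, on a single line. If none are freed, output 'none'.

Roots: D E F
Mark D: refs=null, marked=D
Mark E: refs=F, marked=D E
Mark F: refs=E D, marked=D E F
Unmarked (collected): A B C G H I J

Answer: A B C G H I J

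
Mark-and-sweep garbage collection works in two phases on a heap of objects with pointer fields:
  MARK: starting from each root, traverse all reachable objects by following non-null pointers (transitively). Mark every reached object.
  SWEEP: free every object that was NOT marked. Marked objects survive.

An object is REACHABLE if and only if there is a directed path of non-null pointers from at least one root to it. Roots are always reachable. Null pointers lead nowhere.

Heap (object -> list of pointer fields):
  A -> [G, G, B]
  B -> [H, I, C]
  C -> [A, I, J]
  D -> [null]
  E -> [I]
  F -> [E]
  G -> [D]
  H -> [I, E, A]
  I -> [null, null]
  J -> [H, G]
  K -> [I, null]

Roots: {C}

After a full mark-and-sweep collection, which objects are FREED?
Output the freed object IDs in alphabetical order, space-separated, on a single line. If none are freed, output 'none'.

Roots: C
Mark C: refs=A I J, marked=C
Mark A: refs=G G B, marked=A C
Mark I: refs=null null, marked=A C I
Mark J: refs=H G, marked=A C I J
Mark G: refs=D, marked=A C G I J
Mark B: refs=H I C, marked=A B C G I J
Mark H: refs=I E A, marked=A B C G H I J
Mark D: refs=null, marked=A B C D G H I J
Mark E: refs=I, marked=A B C D E G H I J
Unmarked (collected): F K

Answer: F K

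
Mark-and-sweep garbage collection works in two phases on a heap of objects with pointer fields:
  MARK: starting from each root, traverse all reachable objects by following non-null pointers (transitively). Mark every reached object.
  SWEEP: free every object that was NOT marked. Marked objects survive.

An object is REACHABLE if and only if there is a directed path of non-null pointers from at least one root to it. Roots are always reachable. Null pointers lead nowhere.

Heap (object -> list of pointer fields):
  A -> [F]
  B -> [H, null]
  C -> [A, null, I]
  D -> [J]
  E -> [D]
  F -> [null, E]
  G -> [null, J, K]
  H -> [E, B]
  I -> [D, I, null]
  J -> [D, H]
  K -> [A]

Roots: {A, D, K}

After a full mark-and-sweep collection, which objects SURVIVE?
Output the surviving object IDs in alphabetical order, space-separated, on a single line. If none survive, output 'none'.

Roots: A D K
Mark A: refs=F, marked=A
Mark D: refs=J, marked=A D
Mark K: refs=A, marked=A D K
Mark F: refs=null E, marked=A D F K
Mark J: refs=D H, marked=A D F J K
Mark E: refs=D, marked=A D E F J K
Mark H: refs=E B, marked=A D E F H J K
Mark B: refs=H null, marked=A B D E F H J K
Unmarked (collected): C G I

Answer: A B D E F H J K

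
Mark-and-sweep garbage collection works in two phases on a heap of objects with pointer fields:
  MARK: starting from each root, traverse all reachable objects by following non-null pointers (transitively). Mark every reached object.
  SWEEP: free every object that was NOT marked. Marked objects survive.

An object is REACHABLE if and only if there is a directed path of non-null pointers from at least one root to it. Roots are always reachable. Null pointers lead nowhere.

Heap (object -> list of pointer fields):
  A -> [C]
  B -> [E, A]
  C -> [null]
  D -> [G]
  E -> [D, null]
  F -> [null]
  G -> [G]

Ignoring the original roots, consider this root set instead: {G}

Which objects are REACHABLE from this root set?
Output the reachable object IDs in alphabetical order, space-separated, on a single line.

Answer: G

Derivation:
Roots: G
Mark G: refs=G, marked=G
Unmarked (collected): A B C D E F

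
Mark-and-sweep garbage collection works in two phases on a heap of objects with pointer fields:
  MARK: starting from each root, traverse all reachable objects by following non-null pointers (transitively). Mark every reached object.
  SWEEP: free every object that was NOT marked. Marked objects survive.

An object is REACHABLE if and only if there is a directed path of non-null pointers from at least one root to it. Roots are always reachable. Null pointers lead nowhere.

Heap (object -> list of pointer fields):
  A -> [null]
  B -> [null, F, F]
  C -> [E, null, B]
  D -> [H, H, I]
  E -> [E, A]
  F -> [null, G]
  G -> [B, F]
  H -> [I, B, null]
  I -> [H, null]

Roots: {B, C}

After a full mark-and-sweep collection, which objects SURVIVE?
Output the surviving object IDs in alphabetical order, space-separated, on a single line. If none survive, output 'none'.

Answer: A B C E F G

Derivation:
Roots: B C
Mark B: refs=null F F, marked=B
Mark C: refs=E null B, marked=B C
Mark F: refs=null G, marked=B C F
Mark E: refs=E A, marked=B C E F
Mark G: refs=B F, marked=B C E F G
Mark A: refs=null, marked=A B C E F G
Unmarked (collected): D H I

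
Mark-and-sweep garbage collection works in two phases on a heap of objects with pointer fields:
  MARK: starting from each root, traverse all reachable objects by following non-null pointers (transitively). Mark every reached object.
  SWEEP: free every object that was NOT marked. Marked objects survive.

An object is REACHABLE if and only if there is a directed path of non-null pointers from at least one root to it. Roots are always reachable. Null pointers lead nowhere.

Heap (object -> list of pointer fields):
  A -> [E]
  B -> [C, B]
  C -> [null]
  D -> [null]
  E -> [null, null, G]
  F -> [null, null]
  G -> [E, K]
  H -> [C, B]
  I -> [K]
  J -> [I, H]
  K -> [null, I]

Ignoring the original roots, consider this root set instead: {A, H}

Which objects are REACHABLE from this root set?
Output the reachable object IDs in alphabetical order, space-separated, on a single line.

Roots: A H
Mark A: refs=E, marked=A
Mark H: refs=C B, marked=A H
Mark E: refs=null null G, marked=A E H
Mark C: refs=null, marked=A C E H
Mark B: refs=C B, marked=A B C E H
Mark G: refs=E K, marked=A B C E G H
Mark K: refs=null I, marked=A B C E G H K
Mark I: refs=K, marked=A B C E G H I K
Unmarked (collected): D F J

Answer: A B C E G H I K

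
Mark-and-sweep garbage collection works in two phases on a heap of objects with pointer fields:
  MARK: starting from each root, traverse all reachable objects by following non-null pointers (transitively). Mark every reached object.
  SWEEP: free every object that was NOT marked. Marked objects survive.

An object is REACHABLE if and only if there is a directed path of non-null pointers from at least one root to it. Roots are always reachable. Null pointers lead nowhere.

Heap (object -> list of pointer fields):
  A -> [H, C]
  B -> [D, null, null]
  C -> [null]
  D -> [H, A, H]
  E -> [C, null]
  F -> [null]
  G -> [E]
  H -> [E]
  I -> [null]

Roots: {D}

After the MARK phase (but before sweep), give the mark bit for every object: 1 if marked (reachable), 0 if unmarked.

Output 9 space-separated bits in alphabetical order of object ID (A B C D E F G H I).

Answer: 1 0 1 1 1 0 0 1 0

Derivation:
Roots: D
Mark D: refs=H A H, marked=D
Mark H: refs=E, marked=D H
Mark A: refs=H C, marked=A D H
Mark E: refs=C null, marked=A D E H
Mark C: refs=null, marked=A C D E H
Unmarked (collected): B F G I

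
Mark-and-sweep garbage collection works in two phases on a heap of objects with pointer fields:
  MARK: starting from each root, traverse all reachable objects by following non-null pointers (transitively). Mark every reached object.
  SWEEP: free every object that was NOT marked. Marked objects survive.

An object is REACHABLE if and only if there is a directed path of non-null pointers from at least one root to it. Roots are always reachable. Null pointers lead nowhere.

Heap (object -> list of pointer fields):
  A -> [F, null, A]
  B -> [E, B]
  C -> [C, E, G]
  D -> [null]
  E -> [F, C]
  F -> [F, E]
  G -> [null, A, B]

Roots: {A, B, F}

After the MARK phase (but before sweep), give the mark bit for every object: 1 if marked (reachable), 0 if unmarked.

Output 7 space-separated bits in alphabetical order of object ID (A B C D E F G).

Answer: 1 1 1 0 1 1 1

Derivation:
Roots: A B F
Mark A: refs=F null A, marked=A
Mark B: refs=E B, marked=A B
Mark F: refs=F E, marked=A B F
Mark E: refs=F C, marked=A B E F
Mark C: refs=C E G, marked=A B C E F
Mark G: refs=null A B, marked=A B C E F G
Unmarked (collected): D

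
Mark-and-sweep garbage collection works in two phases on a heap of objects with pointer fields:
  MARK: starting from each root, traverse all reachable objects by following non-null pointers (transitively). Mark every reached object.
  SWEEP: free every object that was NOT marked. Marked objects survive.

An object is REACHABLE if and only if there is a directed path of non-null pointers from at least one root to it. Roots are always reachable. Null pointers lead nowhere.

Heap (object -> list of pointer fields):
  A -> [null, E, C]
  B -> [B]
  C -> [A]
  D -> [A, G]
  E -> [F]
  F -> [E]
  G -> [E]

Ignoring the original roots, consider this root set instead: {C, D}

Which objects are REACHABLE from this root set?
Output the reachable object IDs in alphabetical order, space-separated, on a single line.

Roots: C D
Mark C: refs=A, marked=C
Mark D: refs=A G, marked=C D
Mark A: refs=null E C, marked=A C D
Mark G: refs=E, marked=A C D G
Mark E: refs=F, marked=A C D E G
Mark F: refs=E, marked=A C D E F G
Unmarked (collected): B

Answer: A C D E F G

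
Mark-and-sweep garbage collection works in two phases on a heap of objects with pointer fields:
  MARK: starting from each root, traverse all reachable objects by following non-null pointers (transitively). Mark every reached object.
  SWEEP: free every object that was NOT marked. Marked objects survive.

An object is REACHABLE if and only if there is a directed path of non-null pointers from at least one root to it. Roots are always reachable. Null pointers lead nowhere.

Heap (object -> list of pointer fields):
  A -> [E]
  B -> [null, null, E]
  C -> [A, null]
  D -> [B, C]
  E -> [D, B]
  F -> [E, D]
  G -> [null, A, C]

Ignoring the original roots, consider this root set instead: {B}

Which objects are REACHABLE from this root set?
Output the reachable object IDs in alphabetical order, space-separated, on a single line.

Roots: B
Mark B: refs=null null E, marked=B
Mark E: refs=D B, marked=B E
Mark D: refs=B C, marked=B D E
Mark C: refs=A null, marked=B C D E
Mark A: refs=E, marked=A B C D E
Unmarked (collected): F G

Answer: A B C D E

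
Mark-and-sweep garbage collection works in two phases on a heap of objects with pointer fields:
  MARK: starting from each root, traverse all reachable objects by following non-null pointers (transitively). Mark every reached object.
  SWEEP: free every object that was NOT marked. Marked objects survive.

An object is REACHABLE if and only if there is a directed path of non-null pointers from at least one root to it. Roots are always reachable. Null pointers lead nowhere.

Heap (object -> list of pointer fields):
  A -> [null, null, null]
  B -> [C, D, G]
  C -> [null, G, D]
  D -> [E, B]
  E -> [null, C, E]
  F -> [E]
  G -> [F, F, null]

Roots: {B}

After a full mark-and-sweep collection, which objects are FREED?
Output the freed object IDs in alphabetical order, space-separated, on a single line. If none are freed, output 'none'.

Answer: A

Derivation:
Roots: B
Mark B: refs=C D G, marked=B
Mark C: refs=null G D, marked=B C
Mark D: refs=E B, marked=B C D
Mark G: refs=F F null, marked=B C D G
Mark E: refs=null C E, marked=B C D E G
Mark F: refs=E, marked=B C D E F G
Unmarked (collected): A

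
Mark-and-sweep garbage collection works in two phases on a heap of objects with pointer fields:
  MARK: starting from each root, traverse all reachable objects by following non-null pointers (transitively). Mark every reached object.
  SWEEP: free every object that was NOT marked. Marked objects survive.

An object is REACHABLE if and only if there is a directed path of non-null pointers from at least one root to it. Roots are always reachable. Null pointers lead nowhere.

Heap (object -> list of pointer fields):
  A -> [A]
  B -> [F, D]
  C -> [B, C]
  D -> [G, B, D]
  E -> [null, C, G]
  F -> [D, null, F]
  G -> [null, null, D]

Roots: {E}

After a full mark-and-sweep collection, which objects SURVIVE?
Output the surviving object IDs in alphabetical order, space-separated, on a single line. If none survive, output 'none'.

Answer: B C D E F G

Derivation:
Roots: E
Mark E: refs=null C G, marked=E
Mark C: refs=B C, marked=C E
Mark G: refs=null null D, marked=C E G
Mark B: refs=F D, marked=B C E G
Mark D: refs=G B D, marked=B C D E G
Mark F: refs=D null F, marked=B C D E F G
Unmarked (collected): A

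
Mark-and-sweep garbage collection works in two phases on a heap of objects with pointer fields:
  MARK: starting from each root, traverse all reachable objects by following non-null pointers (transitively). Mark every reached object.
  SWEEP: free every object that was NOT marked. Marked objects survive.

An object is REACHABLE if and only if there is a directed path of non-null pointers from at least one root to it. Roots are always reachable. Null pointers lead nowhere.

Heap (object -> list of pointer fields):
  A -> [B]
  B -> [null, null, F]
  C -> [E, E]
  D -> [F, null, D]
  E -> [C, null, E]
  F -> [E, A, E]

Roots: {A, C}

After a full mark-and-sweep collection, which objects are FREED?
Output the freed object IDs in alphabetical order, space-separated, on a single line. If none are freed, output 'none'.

Roots: A C
Mark A: refs=B, marked=A
Mark C: refs=E E, marked=A C
Mark B: refs=null null F, marked=A B C
Mark E: refs=C null E, marked=A B C E
Mark F: refs=E A E, marked=A B C E F
Unmarked (collected): D

Answer: D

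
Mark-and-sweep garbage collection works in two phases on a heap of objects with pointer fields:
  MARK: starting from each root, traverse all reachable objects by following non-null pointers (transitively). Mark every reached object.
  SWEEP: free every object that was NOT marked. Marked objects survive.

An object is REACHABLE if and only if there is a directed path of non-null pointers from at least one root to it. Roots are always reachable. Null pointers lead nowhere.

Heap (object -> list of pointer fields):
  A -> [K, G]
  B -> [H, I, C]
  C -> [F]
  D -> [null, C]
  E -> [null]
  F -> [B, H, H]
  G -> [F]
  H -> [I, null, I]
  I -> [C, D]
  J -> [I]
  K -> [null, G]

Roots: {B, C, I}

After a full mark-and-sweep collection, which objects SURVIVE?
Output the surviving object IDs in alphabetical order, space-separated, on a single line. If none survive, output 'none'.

Roots: B C I
Mark B: refs=H I C, marked=B
Mark C: refs=F, marked=B C
Mark I: refs=C D, marked=B C I
Mark H: refs=I null I, marked=B C H I
Mark F: refs=B H H, marked=B C F H I
Mark D: refs=null C, marked=B C D F H I
Unmarked (collected): A E G J K

Answer: B C D F H I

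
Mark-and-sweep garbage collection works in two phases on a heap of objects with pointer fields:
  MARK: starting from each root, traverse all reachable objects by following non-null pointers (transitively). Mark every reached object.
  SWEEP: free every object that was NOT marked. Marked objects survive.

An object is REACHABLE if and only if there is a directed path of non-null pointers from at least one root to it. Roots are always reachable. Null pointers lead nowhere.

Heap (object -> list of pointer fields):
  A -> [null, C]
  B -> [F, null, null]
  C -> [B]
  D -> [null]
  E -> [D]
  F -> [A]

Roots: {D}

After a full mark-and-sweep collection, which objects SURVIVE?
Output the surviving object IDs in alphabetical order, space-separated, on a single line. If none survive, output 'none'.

Answer: D

Derivation:
Roots: D
Mark D: refs=null, marked=D
Unmarked (collected): A B C E F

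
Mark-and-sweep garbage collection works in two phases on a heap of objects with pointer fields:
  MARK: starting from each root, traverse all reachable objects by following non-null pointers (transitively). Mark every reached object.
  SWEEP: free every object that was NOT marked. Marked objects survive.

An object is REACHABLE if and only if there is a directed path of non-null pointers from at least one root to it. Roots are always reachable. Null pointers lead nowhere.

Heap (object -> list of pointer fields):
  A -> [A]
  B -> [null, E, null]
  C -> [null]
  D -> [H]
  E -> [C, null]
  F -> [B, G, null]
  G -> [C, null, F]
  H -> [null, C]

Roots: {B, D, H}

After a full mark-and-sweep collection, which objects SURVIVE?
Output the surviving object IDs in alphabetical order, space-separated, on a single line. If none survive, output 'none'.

Roots: B D H
Mark B: refs=null E null, marked=B
Mark D: refs=H, marked=B D
Mark H: refs=null C, marked=B D H
Mark E: refs=C null, marked=B D E H
Mark C: refs=null, marked=B C D E H
Unmarked (collected): A F G

Answer: B C D E H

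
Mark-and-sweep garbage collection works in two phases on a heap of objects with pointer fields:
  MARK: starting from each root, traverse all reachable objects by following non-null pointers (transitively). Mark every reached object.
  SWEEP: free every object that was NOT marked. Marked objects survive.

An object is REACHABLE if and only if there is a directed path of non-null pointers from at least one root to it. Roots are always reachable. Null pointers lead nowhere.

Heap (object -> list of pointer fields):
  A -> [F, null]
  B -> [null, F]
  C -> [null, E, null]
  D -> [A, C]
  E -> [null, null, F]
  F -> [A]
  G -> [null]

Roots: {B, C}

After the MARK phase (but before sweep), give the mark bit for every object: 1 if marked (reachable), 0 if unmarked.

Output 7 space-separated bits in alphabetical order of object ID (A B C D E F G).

Answer: 1 1 1 0 1 1 0

Derivation:
Roots: B C
Mark B: refs=null F, marked=B
Mark C: refs=null E null, marked=B C
Mark F: refs=A, marked=B C F
Mark E: refs=null null F, marked=B C E F
Mark A: refs=F null, marked=A B C E F
Unmarked (collected): D G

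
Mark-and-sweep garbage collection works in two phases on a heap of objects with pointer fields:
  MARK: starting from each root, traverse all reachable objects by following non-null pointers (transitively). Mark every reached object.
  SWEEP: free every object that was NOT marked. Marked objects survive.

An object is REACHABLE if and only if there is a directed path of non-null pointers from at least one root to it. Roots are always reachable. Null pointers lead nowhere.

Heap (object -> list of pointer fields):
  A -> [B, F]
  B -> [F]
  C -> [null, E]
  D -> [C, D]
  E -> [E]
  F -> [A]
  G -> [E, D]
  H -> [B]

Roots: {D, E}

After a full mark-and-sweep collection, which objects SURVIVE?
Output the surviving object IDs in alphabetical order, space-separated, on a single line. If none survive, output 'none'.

Roots: D E
Mark D: refs=C D, marked=D
Mark E: refs=E, marked=D E
Mark C: refs=null E, marked=C D E
Unmarked (collected): A B F G H

Answer: C D E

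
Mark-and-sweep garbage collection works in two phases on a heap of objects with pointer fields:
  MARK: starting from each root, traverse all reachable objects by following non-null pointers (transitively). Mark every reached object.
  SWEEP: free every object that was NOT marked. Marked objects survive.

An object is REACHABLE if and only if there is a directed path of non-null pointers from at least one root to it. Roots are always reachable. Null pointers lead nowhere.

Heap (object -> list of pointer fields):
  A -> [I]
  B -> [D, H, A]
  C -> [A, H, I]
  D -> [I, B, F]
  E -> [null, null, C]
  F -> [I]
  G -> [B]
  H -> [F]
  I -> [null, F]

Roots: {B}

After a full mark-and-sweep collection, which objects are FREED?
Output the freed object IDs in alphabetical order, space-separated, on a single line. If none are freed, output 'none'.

Answer: C E G

Derivation:
Roots: B
Mark B: refs=D H A, marked=B
Mark D: refs=I B F, marked=B D
Mark H: refs=F, marked=B D H
Mark A: refs=I, marked=A B D H
Mark I: refs=null F, marked=A B D H I
Mark F: refs=I, marked=A B D F H I
Unmarked (collected): C E G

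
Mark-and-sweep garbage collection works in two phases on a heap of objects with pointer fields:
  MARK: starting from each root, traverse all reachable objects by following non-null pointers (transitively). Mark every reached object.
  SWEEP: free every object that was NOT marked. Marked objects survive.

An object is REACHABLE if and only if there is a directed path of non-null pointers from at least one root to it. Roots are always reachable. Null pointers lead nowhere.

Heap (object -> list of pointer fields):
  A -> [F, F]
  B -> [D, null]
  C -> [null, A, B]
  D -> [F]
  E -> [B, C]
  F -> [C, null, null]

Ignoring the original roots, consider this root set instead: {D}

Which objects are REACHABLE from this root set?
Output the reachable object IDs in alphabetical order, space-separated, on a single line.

Roots: D
Mark D: refs=F, marked=D
Mark F: refs=C null null, marked=D F
Mark C: refs=null A B, marked=C D F
Mark A: refs=F F, marked=A C D F
Mark B: refs=D null, marked=A B C D F
Unmarked (collected): E

Answer: A B C D F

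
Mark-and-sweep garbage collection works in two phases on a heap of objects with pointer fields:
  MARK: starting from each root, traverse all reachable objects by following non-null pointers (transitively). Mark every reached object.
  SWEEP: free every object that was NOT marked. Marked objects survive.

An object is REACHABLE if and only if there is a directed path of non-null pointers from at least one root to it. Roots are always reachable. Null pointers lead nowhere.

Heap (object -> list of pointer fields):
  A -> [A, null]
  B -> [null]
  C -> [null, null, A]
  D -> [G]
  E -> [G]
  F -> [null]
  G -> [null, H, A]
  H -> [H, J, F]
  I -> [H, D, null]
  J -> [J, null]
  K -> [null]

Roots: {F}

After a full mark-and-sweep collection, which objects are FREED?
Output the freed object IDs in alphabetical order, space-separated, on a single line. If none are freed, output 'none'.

Answer: A B C D E G H I J K

Derivation:
Roots: F
Mark F: refs=null, marked=F
Unmarked (collected): A B C D E G H I J K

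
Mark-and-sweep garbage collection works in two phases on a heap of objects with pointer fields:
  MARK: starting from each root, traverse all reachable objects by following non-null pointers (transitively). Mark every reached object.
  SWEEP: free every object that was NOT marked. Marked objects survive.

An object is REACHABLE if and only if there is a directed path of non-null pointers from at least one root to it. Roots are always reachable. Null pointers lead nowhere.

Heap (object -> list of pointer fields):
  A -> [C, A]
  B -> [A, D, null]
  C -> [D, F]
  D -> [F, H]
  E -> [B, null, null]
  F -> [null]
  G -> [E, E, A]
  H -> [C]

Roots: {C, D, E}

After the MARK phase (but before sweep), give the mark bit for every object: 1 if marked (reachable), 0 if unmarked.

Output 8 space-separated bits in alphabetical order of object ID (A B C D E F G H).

Roots: C D E
Mark C: refs=D F, marked=C
Mark D: refs=F H, marked=C D
Mark E: refs=B null null, marked=C D E
Mark F: refs=null, marked=C D E F
Mark H: refs=C, marked=C D E F H
Mark B: refs=A D null, marked=B C D E F H
Mark A: refs=C A, marked=A B C D E F H
Unmarked (collected): G

Answer: 1 1 1 1 1 1 0 1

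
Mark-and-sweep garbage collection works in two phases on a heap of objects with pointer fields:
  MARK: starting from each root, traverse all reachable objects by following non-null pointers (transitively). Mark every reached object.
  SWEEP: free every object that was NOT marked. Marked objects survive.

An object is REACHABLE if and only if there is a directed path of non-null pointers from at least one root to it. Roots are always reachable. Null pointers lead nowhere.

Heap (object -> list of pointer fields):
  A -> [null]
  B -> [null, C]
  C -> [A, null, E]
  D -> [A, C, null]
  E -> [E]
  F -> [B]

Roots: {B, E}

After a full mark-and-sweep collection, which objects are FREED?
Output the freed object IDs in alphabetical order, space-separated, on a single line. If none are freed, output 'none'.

Roots: B E
Mark B: refs=null C, marked=B
Mark E: refs=E, marked=B E
Mark C: refs=A null E, marked=B C E
Mark A: refs=null, marked=A B C E
Unmarked (collected): D F

Answer: D F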